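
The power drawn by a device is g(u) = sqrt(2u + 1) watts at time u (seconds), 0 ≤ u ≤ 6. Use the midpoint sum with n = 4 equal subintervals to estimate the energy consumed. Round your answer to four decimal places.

15.3495

Δu = (6 − 0)/4 = 1.5.
Midpoints: 0.75, 2.25, 3.75, 5.25.
g(0.75) ≈ 1.5811, g(2.25) ≈ 2.3452, g(3.75) ≈ 2.9155, g(5.25) ≈ 3.3912.
Sum = Δu · [g(0.75) + g(2.25) + g(3.75) + g(5.25)].
Sum ≈ 15.3495.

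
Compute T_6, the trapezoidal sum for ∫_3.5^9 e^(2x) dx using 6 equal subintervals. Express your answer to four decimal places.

41547641.3515

Δx = (9 − 3.5)/6 = 11/12.
f(3.5) ≈ 1096.6332, f(53/12) ≈ 6859.1125, f(16/3) ≈ 42901.6972, f(6.25) ≈ 268337.2865, f(43/6) ≈ 1678369.4814, f(97/12) ≈ 10497699.1933, f(9) ≈ 65659969.1373.
T_6 = (Δx/2)·[f(x_0) + 2f(x_1) + ... + 2f(x_{5}) + f(x_6)].
Sum ≈ 41547641.3515.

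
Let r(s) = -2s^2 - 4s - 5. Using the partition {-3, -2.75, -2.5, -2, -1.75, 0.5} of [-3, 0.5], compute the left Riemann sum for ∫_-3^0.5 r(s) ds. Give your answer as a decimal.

Subinterval widths: 0.25, 0.25, 0.5, 0.25, 2.25.
Left endpoints: -3, -2.75, -2.5, -2, -1.75.
r(-3) = -11, r(-2.75) = -9.125, r(-2.5) = -7.5, r(-2) = -5, r(-1.75) = -4.125.
Sum = Σ Δs_i · r(s_i).
Sum = -19.3125.

-19.3125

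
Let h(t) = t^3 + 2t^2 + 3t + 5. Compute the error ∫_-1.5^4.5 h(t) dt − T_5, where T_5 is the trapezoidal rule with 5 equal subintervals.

Exact integral: ∫_-1.5^4.5 h(t) dt = 221.25.
T_5 = 230.61.
Error = 221.25 − 230.61 = -9.36.

-9.36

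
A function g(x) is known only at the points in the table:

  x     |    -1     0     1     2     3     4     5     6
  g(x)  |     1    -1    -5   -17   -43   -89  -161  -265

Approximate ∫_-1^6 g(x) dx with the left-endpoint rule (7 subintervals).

Δx = 1.
Sum = 1·[1 + (-1) + (-5) + (-17) + (-43) + (-89) + (-161)] = -315.

-315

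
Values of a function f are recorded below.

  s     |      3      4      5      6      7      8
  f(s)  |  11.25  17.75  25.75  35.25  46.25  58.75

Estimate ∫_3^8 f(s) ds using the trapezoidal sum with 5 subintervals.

Δs = 1.
T_5 = (1/2)·[11.25 + 2·17.75 + 2·25.75 + 2·35.25 + 2·46.25 + 58.75] = 160.

160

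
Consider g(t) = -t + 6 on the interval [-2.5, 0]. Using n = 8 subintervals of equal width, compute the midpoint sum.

18.125

Δt = (0 − (-2.5))/8 = 0.3125.
Midpoints: -2.34375, -2.03125, -1.71875, -1.40625, -1.09375, -0.78125, -0.46875, -0.15625.
g(-2.34375) = 8.34375, g(-2.03125) = 8.03125, g(-1.71875) = 7.71875, g(-1.40625) = 7.40625, g(-1.09375) = 7.09375, g(-0.78125) = 6.78125, g(-0.46875) = 6.46875, g(-0.15625) = 6.15625.
Sum = Δt · [g(-2.34375) + g(-2.03125) + g(-1.71875) + ...].
Sum = 18.125.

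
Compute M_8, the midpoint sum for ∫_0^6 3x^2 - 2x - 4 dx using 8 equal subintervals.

155.15625

Δx = (6 − 0)/8 = 0.75.
Midpoints: 0.375, 1.125, 1.875, 2.625, 3.375, 4.125, 4.875, 5.625.
f(0.375) = -4.328125, f(1.125) = -2.453125, f(1.875) = 2.796875, f(2.625) = 11.421875, f(3.375) = 23.421875, f(4.125) = 38.796875, f(4.875) = 57.546875, f(5.625) = 79.671875.
Sum = Δx · [f(0.375) + f(1.125) + f(1.875) + ...].
Sum = 155.15625.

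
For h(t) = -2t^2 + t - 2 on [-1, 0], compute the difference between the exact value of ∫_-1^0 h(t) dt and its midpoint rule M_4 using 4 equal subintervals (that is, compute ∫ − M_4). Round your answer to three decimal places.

-0.010

Exact integral: ∫_-1^0 h(t) dt ≈ -3.16667.
M_4 = -3.15625.
Error ≈ -3.16667 − (-3.15625) ≈ -0.010.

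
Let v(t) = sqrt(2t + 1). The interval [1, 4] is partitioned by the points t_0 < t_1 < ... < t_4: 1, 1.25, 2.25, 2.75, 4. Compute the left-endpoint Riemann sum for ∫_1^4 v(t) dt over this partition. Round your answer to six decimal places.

Subinterval widths: 0.25, 1, 0.5, 1.25.
Left endpoints: 1, 1.25, 2.25, 2.75.
v(1) ≈ 1.732051, v(1.25) ≈ 1.870829, v(2.25) ≈ 2.345208, v(2.75) ≈ 2.549510.
Sum = Σ Δt_i · v(t_i).
Sum ≈ 6.663333.

6.663333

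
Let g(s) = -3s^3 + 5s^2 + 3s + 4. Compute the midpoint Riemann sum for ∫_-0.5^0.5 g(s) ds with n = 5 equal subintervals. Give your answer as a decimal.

4.4

Δs = (0.5 − (-0.5))/5 = 0.2.
Midpoints: -0.4, -0.2, 0, 0.2, 0.4.
g(-0.4) = 3.792, g(-0.2) = 3.624, g(0) = 4, g(0.2) = 4.776, g(0.4) = 5.808.
Sum = Δs · [g(-0.4) + g(-0.2) + g(0) + g(0.2) + g(0.4)].
Sum = 4.4.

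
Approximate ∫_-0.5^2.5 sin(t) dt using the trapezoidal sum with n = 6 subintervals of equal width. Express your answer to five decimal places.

Δt = (2.5 − (-0.5))/6 = 0.5.
f(-0.5) ≈ -0.47943, f(0) ≈ 0.00000, f(0.5) ≈ 0.47943, f(1) ≈ 0.84147, f(1.5) ≈ 0.99749, f(2) ≈ 0.90930, f(2.5) ≈ 0.59847.
T_6 = (Δt/2)·[f(t_0) + 2f(t_1) + ... + 2f(t_{5}) + f(t_6)].
Sum ≈ 1.64361.

1.64361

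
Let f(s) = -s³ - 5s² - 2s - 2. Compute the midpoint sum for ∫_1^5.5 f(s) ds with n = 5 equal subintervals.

-537.9103125

Δs = (5.5 − 1)/5 = 0.9.
Midpoints: 1.45, 2.35, 3.25, 4.15, 5.05.
f(1.45) = -18.461125, f(2.35) = -47.290375, f(3.25) = -95.640625, f(4.15) = -167.885875, f(5.05) = -268.400125.
Sum = Δs · [f(1.45) + f(2.35) + f(3.25) + f(4.15) + f(5.05)].
Sum = -537.9103125.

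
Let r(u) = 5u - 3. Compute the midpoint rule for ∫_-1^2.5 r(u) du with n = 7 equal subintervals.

2.625

Δu = (2.5 − (-1))/7 = 0.5.
Midpoints: -0.75, -0.25, 0.25, 0.75, 1.25, 1.75, 2.25.
r(-0.75) = -6.75, r(-0.25) = -4.25, r(0.25) = -1.75, r(0.75) = 0.75, r(1.25) = 3.25, r(1.75) = 5.75, r(2.25) = 8.25.
Sum = Δu · [r(-0.75) + r(-0.25) + r(0.25) + ...].
Sum = 2.625.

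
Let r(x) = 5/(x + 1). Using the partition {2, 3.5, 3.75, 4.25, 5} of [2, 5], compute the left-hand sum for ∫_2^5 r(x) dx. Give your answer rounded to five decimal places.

4.01838

Subinterval widths: 1.5, 0.25, 0.5, 0.75.
Left endpoints: 2, 3.5, 3.75, 4.25.
r(2) = 5/3, r(3.5) = 10/9, r(3.75) = 20/19, r(4.25) = 20/21.
Sum = Σ Δx_i · r(x_i).
Sum ≈ 4.01838.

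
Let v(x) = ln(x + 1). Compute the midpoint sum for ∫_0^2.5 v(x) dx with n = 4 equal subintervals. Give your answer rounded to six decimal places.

1.895970

Δx = (2.5 − 0)/4 = 0.625.
Midpoints: 0.3125, 0.9375, 1.5625, 2.1875.
v(0.3125) ≈ 0.271934, v(0.9375) ≈ 0.661398, v(1.5625) ≈ 0.940983, v(2.1875) ≈ 1.159237.
Sum = Δx · [v(0.3125) + v(0.9375) + v(1.5625) + v(2.1875)].
Sum ≈ 1.895970.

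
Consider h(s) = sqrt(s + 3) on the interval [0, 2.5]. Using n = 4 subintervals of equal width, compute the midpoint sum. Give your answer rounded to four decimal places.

Δs = (2.5 − 0)/4 = 0.625.
Midpoints: 0.3125, 0.9375, 1.5625, 2.1875.
h(0.3125) ≈ 1.8200, h(0.9375) ≈ 1.9843, h(1.5625) ≈ 2.1360, h(2.1875) ≈ 2.2776.
Sum = Δs · [h(0.3125) + h(0.9375) + h(1.5625) + h(2.1875)].
Sum ≈ 5.1362.

5.1362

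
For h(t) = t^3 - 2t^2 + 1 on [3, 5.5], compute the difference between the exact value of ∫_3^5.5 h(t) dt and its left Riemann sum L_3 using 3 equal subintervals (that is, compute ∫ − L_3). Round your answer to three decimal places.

Exact integral: ∫_3^5.5 h(t) dt ≈ 118.09896.
L_3 ≈ 80.84491.
Error ≈ 118.09896 − 80.84491 ≈ 37.254.

37.254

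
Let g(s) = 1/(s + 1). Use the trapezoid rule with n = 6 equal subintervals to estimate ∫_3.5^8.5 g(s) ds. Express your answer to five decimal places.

Δs = (8.5 − 3.5)/6 = 5/6.
g(3.5) = 2/9, g(13/3) = 0.1875, g(31/6) = 6/37, g(6) = 1/7, g(41/6) = 6/47, g(23/3) = 3/26, g(8.5) = 2/19.
T_6 = (Δs/2)·[g(s_0) + 2g(s_1) + ... + 2g(s_{5}) + g(s_6)].
Sum ≈ 0.74942.

0.74942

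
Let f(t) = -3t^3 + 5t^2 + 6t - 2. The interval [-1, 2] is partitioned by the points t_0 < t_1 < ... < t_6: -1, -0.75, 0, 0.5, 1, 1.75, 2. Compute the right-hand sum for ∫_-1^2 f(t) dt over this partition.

Subinterval widths: 0.25, 0.75, 0.5, 0.5, 0.75, 0.25.
Right endpoints: -0.75, 0, 0.5, 1, 1.75, 2.
f(-0.75) = -2.421875, f(0) = -2, f(0.5) = 1.875, f(1) = 6, f(1.75) = 7.734375, f(2) = 6.
Sum = Σ Δt_i · f(t_i).
Sum = 9.1328125.

9.1328125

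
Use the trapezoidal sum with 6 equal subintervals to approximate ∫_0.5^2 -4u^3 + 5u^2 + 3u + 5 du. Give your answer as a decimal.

Δu = (2 − 0.5)/6 = 0.25.
f(0.5) = 7.25, f(0.75) = 8.375, f(1) = 9, f(1.25) = 8.75, f(1.5) = 7.25, f(1.75) = 4.125, f(2) = -1.
T_6 = (Δu/2)·[f(u_0) + 2f(u_1) + ... + 2f(u_{5}) + f(u_6)].
Sum = 10.15625.

10.15625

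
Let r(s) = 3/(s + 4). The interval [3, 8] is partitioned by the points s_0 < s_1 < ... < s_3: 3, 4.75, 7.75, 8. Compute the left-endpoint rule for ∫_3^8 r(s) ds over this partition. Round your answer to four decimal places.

1.8424

Subinterval widths: 1.75, 3, 0.25.
Left endpoints: 3, 4.75, 7.75.
r(3) = 3/7, r(4.75) = 12/35, r(7.75) = 12/47.
Sum = Σ Δs_i · r(s_i).
Sum ≈ 1.8424.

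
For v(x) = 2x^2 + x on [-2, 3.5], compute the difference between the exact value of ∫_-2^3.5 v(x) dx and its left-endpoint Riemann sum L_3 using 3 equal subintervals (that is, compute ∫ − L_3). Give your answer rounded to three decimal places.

14.005

Exact integral: ∫_-2^3.5 v(x) dx ≈ 38.04167.
L_3 ≈ 24.03704.
Error ≈ 38.04167 − 24.03704 ≈ 14.005.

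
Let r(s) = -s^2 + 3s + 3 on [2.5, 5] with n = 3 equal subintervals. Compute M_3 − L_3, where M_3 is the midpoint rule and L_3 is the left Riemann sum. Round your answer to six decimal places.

-4.253472

M_3 ≈ -0.68865741.
L_3 ≈ 3.56481481.
M_3 − L_3 ≈ -4.253472.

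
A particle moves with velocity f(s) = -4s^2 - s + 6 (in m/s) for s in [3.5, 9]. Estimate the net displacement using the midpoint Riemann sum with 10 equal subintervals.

-915.65375

Δs = (9 − 3.5)/10 = 0.55.
Midpoints: 3.775, 4.325, 4.875, 5.425, 5.975, 6.525, 7.075, 7.625, 8.175, 8.725.
f(3.775) = -54.7775, f(4.325) = -73.1475, f(4.875) = -93.9375, f(5.425) = -117.1475, f(5.975) = -142.7775, f(6.525) = -170.8275, f(7.075) = -201.2975, f(7.625) = -234.1875, f(8.175) = -269.4975, f(8.725) = -307.2275.
Sum = Δs · [f(3.775) + f(4.325) + f(4.875) + ...].
Sum = -915.65375.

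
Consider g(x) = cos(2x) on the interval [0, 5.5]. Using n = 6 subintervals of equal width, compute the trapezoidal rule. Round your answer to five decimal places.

Δx = (5.5 − 0)/6 = 11/12.
g(0) ≈ 1.00000, g(11/12) ≈ -0.25953, g(11/6) ≈ -0.86529, g(2.75) ≈ 0.70867, g(11/3) ≈ 0.49744, g(55/12) ≈ -0.96687, g(5.5) ≈ 0.00443.
T_6 = (Δx/2)·[g(x_0) + 2g(x_1) + ... + 2g(x_{5}) + g(x_6)].
Sum ≈ -0.35142.

-0.35142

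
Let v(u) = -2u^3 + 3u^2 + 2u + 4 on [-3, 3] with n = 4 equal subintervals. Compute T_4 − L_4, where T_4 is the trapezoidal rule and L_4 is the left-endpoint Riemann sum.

T_4 = 84.75.
L_4 = 156.75.
T_4 − L_4 = -72.

-72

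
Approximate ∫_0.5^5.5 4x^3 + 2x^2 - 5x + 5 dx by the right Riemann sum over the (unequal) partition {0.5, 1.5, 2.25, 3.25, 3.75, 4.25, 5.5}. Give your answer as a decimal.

1355.265625

Subinterval widths: 1, 0.75, 1, 0.5, 0.5, 1.25.
Right endpoints: 1.5, 2.25, 3.25, 3.75, 4.25, 5.5.
f(1.5) = 15.5, f(2.25) = 49.4375, f(3.25) = 147.1875, f(3.75) = 225.3125, f(4.25) = 326.9375, f(5.5) = 703.5.
Sum = Σ Δx_i · f(x_i).
Sum = 1355.265625.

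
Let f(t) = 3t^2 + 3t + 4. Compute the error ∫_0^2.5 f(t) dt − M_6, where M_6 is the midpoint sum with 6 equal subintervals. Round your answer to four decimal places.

0.1085

Exact integral: ∫_0^2.5 f(t) dt = 35.
M_6 ≈ 34.891493.
Error ≈ 35 − 34.891493 ≈ 0.1085.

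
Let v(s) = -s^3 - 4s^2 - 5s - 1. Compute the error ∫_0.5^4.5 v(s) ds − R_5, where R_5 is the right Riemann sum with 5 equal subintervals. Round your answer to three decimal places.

Exact integral: ∫_0.5^4.5 v(s) ds ≈ -277.83333.
R_5 = -359.14.
Error ≈ -277.83333 − (-359.14) ≈ 81.307.

81.307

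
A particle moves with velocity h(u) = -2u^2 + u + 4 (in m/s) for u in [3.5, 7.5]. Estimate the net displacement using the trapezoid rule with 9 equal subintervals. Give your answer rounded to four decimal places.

-214.9300

Δu = (7.5 − 3.5)/9 = 4/9.
h(3.5) = -17, h(71/18) = -1877/81, h(79/18) = -2441/81, h(29/6) = -341/9, h(95/18) = -3761/81, h(103/18) = -4517/81, h(37/6) = -593/9, h(119/18) = -6221/81, h(127/18) = -7169/81, h(7.5) = -101.
T_9 = (Δu/2)·[h(u_0) + 2h(u_1) + ... + 2h(u_{8}) + h(u_9)].
Sum ≈ -214.9300.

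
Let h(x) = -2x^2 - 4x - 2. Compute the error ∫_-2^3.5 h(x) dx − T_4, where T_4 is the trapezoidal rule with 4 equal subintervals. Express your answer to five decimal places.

Exact integral: ∫_-2^3.5 h(x) dx ≈ -61.4166667.
T_4 = -64.8828125.
Error ≈ -61.4166667 − (-64.8828125) ≈ 3.46615.

3.46615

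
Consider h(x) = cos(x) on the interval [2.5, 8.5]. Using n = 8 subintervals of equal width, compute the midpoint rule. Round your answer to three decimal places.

Δx = (8.5 − 2.5)/8 = 0.75.
Midpoints: 2.875, 3.625, 4.375, 5.125, 5.875, 6.625, 7.375, 8.125.
h(2.875) ≈ -0.965, h(3.625) ≈ -0.885, h(4.375) ≈ -0.331, h(5.125) ≈ 0.401, h(5.875) ≈ 0.918, h(6.625) ≈ 0.942, h(7.375) ≈ 0.461, h(8.125) ≈ -0.268.
Sum = Δx · [h(2.875) + h(3.625) + h(4.375) + ...].
Sum ≈ 0.205.

0.205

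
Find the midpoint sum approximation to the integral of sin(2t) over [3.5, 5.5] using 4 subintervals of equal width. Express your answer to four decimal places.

Δt = (5.5 − 3.5)/4 = 0.5.
Midpoints: 3.75, 4.25, 4.75, 5.25.
f(3.75) ≈ 0.9380, f(4.25) ≈ 0.7985, f(4.75) ≈ -0.0752, f(5.25) ≈ -0.8797.
Sum = Δt · [f(3.75) + f(4.25) + f(4.75) + f(5.25)].
Sum ≈ 0.3908.

0.3908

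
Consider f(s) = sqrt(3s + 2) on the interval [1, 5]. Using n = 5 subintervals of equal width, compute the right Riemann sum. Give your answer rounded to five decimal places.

Δs = (5 − 1)/5 = 0.8.
Right endpoints: 1.8, 2.6, 3.4, 4.2, 5.
f(1.8) ≈ 2.72029, f(2.6) ≈ 3.13050, f(3.4) ≈ 3.49285, f(4.2) ≈ 3.82099, f(5) ≈ 4.12311.
Sum = Δs · [f(1.8) + f(2.6) + f(3.4) + f(4.2) + f(5)].
Sum ≈ 13.83019.

13.83019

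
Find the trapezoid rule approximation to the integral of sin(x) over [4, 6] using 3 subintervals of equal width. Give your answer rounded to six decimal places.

-1.553596

Δx = (6 − 4)/3 = 2/3.
f(4) ≈ -0.756802, f(14/3) ≈ -0.998955, f(16/3) ≈ -0.813329, f(6) ≈ -0.279415.
T_3 = (Δx/2)·[f(x_0) + 2f(x_1) + 2f(x_2) + f(x_3)].
Sum ≈ -1.553596.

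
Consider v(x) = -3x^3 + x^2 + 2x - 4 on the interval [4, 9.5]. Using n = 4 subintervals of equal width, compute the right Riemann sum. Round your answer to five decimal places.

-7281.36621

Δx = (9.5 − 4)/4 = 1.375.
Right endpoints: 5.375, 6.75, 8.125, 9.5.
v(5.375) = -220273/512, v(6.75) = -867.578125, v(8.125) = -783803/512, v(9.5) = -2466.875.
Sum = Δx · [v(5.375) + v(6.75) + v(8.125) + v(9.5)].
Sum ≈ -7281.36621.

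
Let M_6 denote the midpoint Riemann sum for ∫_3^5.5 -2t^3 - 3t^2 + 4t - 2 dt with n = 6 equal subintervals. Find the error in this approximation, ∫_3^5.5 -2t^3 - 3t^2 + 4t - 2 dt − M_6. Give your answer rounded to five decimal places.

Exact integral: ∫_3^5.5 f(t) dt = -518.90625.
M_6 ≈ -517.8754340.
Error ≈ -518.90625 − (-517.8754340) ≈ -1.03082.

-1.03082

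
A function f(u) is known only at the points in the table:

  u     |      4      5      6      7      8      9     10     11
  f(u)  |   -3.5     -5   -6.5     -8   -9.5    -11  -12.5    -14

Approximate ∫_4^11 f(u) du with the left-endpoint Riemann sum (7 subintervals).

Δu = 1.
Sum = 1·[(-3.5) + (-5) + (-6.5) + (-8) + (-9.5) + (-11) + (-12.5)] = -56.

-56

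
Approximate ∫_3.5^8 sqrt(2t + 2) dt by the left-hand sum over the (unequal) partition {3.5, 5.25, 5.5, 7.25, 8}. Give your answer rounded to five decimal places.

Subinterval widths: 1.75, 0.25, 1.75, 0.75.
Left endpoints: 3.5, 5.25, 5.5, 7.25.
f(3.5) ≈ 3.00000, f(5.25) ≈ 3.53553, f(5.5) ≈ 3.60555, f(7.25) ≈ 4.06202.
Sum = Σ Δt_i · f(t_i).
Sum ≈ 15.49011.

15.49011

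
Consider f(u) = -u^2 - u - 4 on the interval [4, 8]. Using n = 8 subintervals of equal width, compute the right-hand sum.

Δu = (8 − 4)/8 = 0.5.
Right endpoints: 4.5, 5, 5.5, 6, 6.5, 7, 7.5, 8.
f(4.5) = -28.75, f(5) = -34, f(5.5) = -39.75, f(6) = -46, f(6.5) = -52.75, f(7) = -60, f(7.5) = -67.75, f(8) = -76.
Sum = Δu · [f(4.5) + f(5) + f(5.5) + ...].
Sum = -202.5.

-202.5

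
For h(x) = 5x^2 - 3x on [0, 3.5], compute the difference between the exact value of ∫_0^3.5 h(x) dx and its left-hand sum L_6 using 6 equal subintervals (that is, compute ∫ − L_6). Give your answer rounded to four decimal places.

13.8096

Exact integral: ∫_0^3.5 h(x) dx ≈ 53.083333.
L_6 ≈ 39.273727.
Error ≈ 53.083333 − 39.273727 ≈ 13.8096.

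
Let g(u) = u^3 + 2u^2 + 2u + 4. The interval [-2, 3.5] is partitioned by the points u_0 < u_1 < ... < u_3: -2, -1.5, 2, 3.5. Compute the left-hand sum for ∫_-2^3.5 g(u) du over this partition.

Subinterval widths: 0.5, 3.5, 1.5.
Left endpoints: -2, -1.5, 2.
g(-2) = 0, g(-1.5) = 2.125, g(2) = 24.
Sum = Σ Δu_i · g(u_i).
Sum = 43.4375.

43.4375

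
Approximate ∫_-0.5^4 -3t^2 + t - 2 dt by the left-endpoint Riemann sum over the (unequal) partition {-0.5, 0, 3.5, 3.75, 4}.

Subinterval widths: 0.5, 3.5, 0.25, 0.25.
Left endpoints: -0.5, 0, 3.5, 3.75.
f(-0.5) = -3.25, f(0) = -2, f(3.5) = -35.25, f(3.75) = -40.4375.
Sum = Σ Δt_i · f(t_i).
Sum = -27.546875.

-27.546875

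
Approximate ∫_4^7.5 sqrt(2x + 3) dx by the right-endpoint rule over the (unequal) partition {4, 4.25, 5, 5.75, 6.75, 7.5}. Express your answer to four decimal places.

Subinterval widths: 0.25, 0.75, 0.75, 1, 0.75.
Right endpoints: 4.25, 5, 5.75, 6.75, 7.5.
f(4.25) ≈ 3.3912, f(5) ≈ 3.6056, f(5.75) ≈ 3.8079, f(6.75) ≈ 4.0620, f(7.5) ≈ 4.2426.
Sum = Σ Δx_i · f(x_i).
Sum ≈ 13.6519.

13.6519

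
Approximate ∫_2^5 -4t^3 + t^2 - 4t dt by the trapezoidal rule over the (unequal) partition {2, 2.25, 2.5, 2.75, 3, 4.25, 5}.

Subinterval widths: 0.25, 0.25, 0.25, 0.25, 1.25, 0.75.
f(2) = -36, f(2.25) = -49.5, f(2.5) = -66.25, f(2.75) = -86.625, f(3) = -111, f(4.25) = -306, f(5) = -495.
On each subinterval the trapezoid contributes (Δt_i/2)·[f(t_{i-1}) + f(t_i)].
Sum = -629.96875.

-629.96875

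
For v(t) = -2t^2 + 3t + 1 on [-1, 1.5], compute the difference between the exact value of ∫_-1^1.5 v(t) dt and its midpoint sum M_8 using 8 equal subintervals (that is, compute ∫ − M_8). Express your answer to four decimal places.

Exact integral: ∫_-1^1.5 v(t) dt ≈ 1.458333.
M_8 ≈ 1.499023.
Error ≈ 1.458333 − 1.499023 ≈ -0.0407.

-0.0407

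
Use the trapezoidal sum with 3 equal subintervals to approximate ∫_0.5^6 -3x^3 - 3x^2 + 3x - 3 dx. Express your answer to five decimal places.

Δx = (6 − 0.5)/3 = 11/6.
f(0.5) = -2.625, f(7/3) = -454/9, f(25/6) = -18691/72, f(6) = -741.
T_3 = (Δx/2)·[f(x_0) + 2f(x_1) + 2f(x_2) + f(x_3)].
Sum ≈ -1250.06597.

-1250.06597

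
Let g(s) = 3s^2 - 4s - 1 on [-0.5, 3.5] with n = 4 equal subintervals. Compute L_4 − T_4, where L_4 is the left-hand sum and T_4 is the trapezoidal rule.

L_4 = 7.
T_4 = 17.
L_4 − T_4 = -10.

-10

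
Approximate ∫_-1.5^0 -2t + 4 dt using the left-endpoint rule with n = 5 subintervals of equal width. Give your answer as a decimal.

Δt = (0 − (-1.5))/5 = 0.3.
Left endpoints: -1.5, -1.2, -0.9, -0.6, -0.3.
f(-1.5) = 7, f(-1.2) = 6.4, f(-0.9) = 5.8, f(-0.6) = 5.2, f(-0.3) = 4.6.
Sum = Δt · [f(-1.5) + f(-1.2) + f(-0.9) + f(-0.6) + f(-0.3)].
Sum = 8.7.

8.7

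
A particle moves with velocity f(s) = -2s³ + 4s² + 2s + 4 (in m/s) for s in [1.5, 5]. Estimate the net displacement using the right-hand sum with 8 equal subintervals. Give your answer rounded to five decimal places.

-144.55615

Δs = (5 − 1.5)/8 = 0.4375.
Right endpoints: 1.9375, 2.375, 2.8125, 3.25, 3.6875, 4.125, 4.5625, 5.
f(1.9375) = 17089/2048, f(2.375) = 4.51953125, f(2.8125) = -6613/2048, f(3.25) = -15.90625, f(3.6875) = -70691/2048, f(4.125) = -60.06640625, f(4.5625) = -191609/2048, f(5) = -136.
Sum = Δs · [f(1.9375) + f(2.375) + f(2.8125) + ...].
Sum ≈ -144.55615.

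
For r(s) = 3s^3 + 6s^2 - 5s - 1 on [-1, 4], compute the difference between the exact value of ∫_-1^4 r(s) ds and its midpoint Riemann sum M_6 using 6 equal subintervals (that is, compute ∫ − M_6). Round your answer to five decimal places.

Exact integral: ∫_-1^4 r(s) ds = 278.75.
M_6 ≈ 273.1076389.
Error ≈ 278.75 − 273.1076389 ≈ 5.64236.

5.64236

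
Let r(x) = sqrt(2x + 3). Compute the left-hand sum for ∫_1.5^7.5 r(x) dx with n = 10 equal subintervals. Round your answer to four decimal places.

Δx = (7.5 − 1.5)/10 = 0.6.
Left endpoints: 1.5, 2.1, 2.7, 3.3, 3.9, 4.5, 5.1, 5.7, 6.3, 6.9.
r(1.5) ≈ 2.4495, r(2.1) ≈ 2.6833, r(2.7) ≈ 2.8983, r(3.3) ≈ 3.0984, r(3.9) ≈ 3.2863, r(4.5) ≈ 3.4641, r(5.1) ≈ 3.6332, r(5.7) ≈ 3.7947, r(6.3) ≈ 3.9497, r(6.9) ≈ 4.0988.
Sum = Δx · [r(1.5) + r(2.1) + r(2.7) + ...].
Sum ≈ 20.0137.

20.0137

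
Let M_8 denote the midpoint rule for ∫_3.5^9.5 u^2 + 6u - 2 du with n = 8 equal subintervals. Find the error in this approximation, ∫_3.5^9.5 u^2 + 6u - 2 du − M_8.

Exact integral: ∫_3.5^9.5 f(u) du = 493.5.
M_8 = 493.21875.
Error = 493.5 − 493.21875 = 0.28125.

0.28125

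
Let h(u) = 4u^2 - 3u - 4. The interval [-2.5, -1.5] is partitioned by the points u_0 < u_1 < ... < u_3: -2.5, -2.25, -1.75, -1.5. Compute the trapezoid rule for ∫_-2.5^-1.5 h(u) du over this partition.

Subinterval widths: 0.25, 0.5, 0.25.
h(-2.5) = 28.5, h(-2.25) = 23, h(-1.75) = 13.5, h(-1.5) = 9.5.
On each subinterval the trapezoid contributes (Δu_i/2)·[h(u_{i-1}) + h(u_i)].
Sum = 18.4375.

18.4375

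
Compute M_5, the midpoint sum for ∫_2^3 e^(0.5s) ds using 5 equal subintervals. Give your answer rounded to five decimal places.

Δs = (3 − 2)/5 = 0.2.
Midpoints: 2.1, 2.3, 2.5, 2.7, 2.9.
f(2.1) ≈ 2.85765, f(2.3) ≈ 3.15819, f(2.5) ≈ 3.49034, f(2.7) ≈ 3.85743, f(2.9) ≈ 4.26311.
Sum = Δs · [f(2.1) + f(2.3) + f(2.5) + f(2.7) + f(2.9)].
Sum ≈ 3.52535.

3.52535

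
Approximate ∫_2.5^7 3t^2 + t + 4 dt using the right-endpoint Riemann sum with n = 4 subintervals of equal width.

444.26953125

Δt = (7 − 2.5)/4 = 1.125.
Right endpoints: 3.625, 4.75, 5.875, 7.
f(3.625) = 47.046875, f(4.75) = 76.4375, f(5.875) = 113.421875, f(7) = 158.
Sum = Δt · [f(3.625) + f(4.75) + f(5.875) + f(7)].
Sum = 444.26953125.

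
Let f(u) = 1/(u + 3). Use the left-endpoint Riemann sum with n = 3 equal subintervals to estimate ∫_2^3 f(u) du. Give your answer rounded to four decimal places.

0.1880

Δu = (3 − 2)/3 = 1/3.
Left endpoints: 2, 7/3, 8/3.
f(2) = 0.2, f(7/3) = 0.1875, f(8/3) = 3/17.
Sum = Δu · [f(2) + f(7/3) + f(8/3)].
Sum ≈ 0.1880.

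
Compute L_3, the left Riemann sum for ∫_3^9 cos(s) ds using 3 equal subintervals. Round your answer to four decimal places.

0.0951

Δs = (9 − 3)/3 = 2.
Left endpoints: 3, 5, 7.
f(3) ≈ -0.9900, f(5) ≈ 0.2837, f(7) ≈ 0.7539.
Sum = Δs · [f(3) + f(5) + f(7)].
Sum ≈ 0.0951.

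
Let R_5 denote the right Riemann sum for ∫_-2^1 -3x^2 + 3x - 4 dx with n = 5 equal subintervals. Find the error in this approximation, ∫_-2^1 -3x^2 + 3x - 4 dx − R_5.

-4.86

Exact integral: ∫_-2^1 f(x) dx = -25.5.
R_5 = -20.64.
Error = -25.5 − (-20.64) = -4.86.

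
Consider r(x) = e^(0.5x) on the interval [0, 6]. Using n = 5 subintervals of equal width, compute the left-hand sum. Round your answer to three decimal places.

Δx = (6 − 0)/5 = 1.2.
Left endpoints: 0, 1.2, 2.4, 3.6, 4.8.
r(0) ≈ 1.000, r(1.2) ≈ 1.822, r(2.4) ≈ 3.320, r(3.6) ≈ 6.050, r(4.8) ≈ 11.023.
Sum = Δx · [r(0) + r(1.2) + r(2.4) + r(3.6) + r(4.8)].
Sum ≈ 27.858.

27.858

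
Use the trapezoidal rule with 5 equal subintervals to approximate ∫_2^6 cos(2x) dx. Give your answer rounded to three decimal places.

0.086

Δx = (6 − 2)/5 = 0.8.
f(2) ≈ -0.654, f(2.8) ≈ 0.776, f(3.6) ≈ 0.608, f(4.4) ≈ -0.811, f(5.2) ≈ -0.561, f(6) ≈ 0.844.
T_5 = (Δx/2)·[f(x_0) + 2f(x_1) + ... + 2f(x_{4}) + f(x_5)].
Sum ≈ 0.086.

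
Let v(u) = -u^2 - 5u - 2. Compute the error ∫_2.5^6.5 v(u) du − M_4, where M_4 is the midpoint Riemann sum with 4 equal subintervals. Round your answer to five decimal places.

Exact integral: ∫_2.5^6.5 v(u) du ≈ -184.3333333.
M_4 = -184.
Error ≈ -184.3333333 − (-184) ≈ -0.33333.

-0.33333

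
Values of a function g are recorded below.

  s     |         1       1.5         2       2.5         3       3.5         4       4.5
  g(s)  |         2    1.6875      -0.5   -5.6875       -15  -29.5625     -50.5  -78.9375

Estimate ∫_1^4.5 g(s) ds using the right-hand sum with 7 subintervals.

Δs = 0.5.
Sum = 0.5·[1.6875 + (-0.5) + (-5.6875) + (-15) + (-29.5625) + (-50.5) + (-78.9375)] = -89.25.

-89.25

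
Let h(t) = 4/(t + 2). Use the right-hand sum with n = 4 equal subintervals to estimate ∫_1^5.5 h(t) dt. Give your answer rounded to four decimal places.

3.2539

Δt = (5.5 − 1)/4 = 1.125.
Right endpoints: 2.125, 3.25, 4.375, 5.5.
h(2.125) = 32/33, h(3.25) = 16/21, h(4.375) = 32/51, h(5.5) = 8/15.
Sum = Δt · [h(2.125) + h(3.25) + h(4.375) + h(5.5)].
Sum ≈ 3.2539.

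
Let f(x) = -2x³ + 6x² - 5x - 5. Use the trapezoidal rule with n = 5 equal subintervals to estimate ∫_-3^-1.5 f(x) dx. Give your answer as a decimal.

95.0325

Δx = (-1.5 − (-3))/5 = 0.3.
f(-3) = 118, f(-2.7) = 91.606, f(-2.4) = 69.208, f(-2.1) = 50.482, f(-1.8) = 35.104, f(-1.5) = 22.75.
T_5 = (Δx/2)·[f(x_0) + 2f(x_1) + ... + 2f(x_{4}) + f(x_5)].
Sum = 95.0325.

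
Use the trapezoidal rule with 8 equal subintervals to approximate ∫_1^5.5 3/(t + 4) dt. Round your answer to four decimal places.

1.9278

Δt = (5.5 − 1)/8 = 0.5625.
f(1) = 0.6, f(1.5625) = 48/89, f(2.125) = 24/49, f(2.6875) = 48/107, f(3.25) = 12/29, f(3.8125) = 0.384, f(4.375) = 24/67, f(4.9375) = 48/143, f(5.5) = 6/19.
T_8 = (Δt/2)·[f(t_0) + 2f(t_1) + ... + 2f(t_{7}) + f(t_8)].
Sum ≈ 1.9278.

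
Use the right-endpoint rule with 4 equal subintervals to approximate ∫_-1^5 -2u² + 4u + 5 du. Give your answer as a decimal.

Δu = (5 − (-1))/4 = 1.5.
Right endpoints: 0.5, 2, 3.5, 5.
f(0.5) = 6.5, f(2) = 5, f(3.5) = -5.5, f(5) = -25.
Sum = Δu · [f(0.5) + f(2) + f(3.5) + f(5)].
Sum = -28.5.

-28.5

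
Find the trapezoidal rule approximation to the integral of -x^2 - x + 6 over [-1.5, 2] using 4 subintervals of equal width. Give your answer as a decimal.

15.88671875

Δx = (2 − (-1.5))/4 = 0.875.
f(-1.5) = 5.25, f(-0.625) = 6.234375, f(0.25) = 5.6875, f(1.125) = 3.609375, f(2) = 0.
T_4 = (Δx/2)·[f(x_0) + 2f(x_1) + 2f(x_2) + 2f(x_3) + f(x_4)].
Sum = 15.88671875.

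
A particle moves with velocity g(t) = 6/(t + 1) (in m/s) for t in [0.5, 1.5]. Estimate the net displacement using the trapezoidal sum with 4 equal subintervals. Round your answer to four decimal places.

Δt = (1.5 − 0.5)/4 = 0.25.
g(0.5) = 4, g(0.75) = 24/7, g(1) = 3, g(1.25) = 8/3, g(1.5) = 2.4.
T_4 = (Δt/2)·[g(t_0) + 2g(t_1) + 2g(t_2) + 2g(t_3) + g(t_4)].
Sum ≈ 3.0738.

3.0738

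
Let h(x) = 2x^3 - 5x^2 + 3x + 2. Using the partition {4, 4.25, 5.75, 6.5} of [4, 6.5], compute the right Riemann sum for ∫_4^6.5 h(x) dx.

640.3515625

Subinterval widths: 0.25, 1.5, 0.75.
Right endpoints: 4.25, 5.75, 6.5.
h(4.25) = 77.96875, h(5.75) = 234.15625, h(6.5) = 359.5.
Sum = Σ Δx_i · h(x_i).
Sum = 640.3515625.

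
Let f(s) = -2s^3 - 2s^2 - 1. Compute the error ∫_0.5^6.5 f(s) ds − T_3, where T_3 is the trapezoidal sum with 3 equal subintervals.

Exact integral: ∫_0.5^6.5 f(s) ds = -1081.5.
T_3 = -1173.5.
Error = -1081.5 − (-1173.5) = 92.

92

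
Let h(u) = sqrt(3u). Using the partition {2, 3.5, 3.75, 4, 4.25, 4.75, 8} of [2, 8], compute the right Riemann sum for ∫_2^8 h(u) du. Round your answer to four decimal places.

25.2669

Subinterval widths: 1.5, 0.25, 0.25, 0.25, 0.5, 3.25.
Right endpoints: 3.5, 3.75, 4, 4.25, 4.75, 8.
h(3.5) ≈ 3.2404, h(3.75) ≈ 3.3541, h(4) ≈ 3.4641, h(4.25) ≈ 3.5707, h(4.75) ≈ 3.7749, h(8) ≈ 4.8990.
Sum = Σ Δu_i · h(u_i).
Sum ≈ 25.2669.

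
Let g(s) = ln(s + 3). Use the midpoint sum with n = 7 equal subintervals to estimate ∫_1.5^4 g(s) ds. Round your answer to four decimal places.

4.3534

Δs = (4 − 1.5)/7 = 5/14.
Midpoints: 47/28, 57/28, 67/28, 2.75, 87/28, 97/28, 107/28.
g(47/28) ≈ 1.5430, g(57/28) ≈ 1.6166, g(67/28) ≈ 1.6851, g(2.75) ≈ 1.7492, g(87/28) ≈ 1.8095, g(97/28) ≈ 1.8663, g(107/28) ≈ 1.9201.
Sum = Δs · [g(47/28) + g(57/28) + g(67/28) + ...].
Sum ≈ 4.3534.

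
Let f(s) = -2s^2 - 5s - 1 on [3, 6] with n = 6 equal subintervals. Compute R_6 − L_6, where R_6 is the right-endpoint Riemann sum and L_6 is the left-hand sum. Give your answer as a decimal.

-34.5

R_6 = -214.
L_6 = -179.5.
R_6 − L_6 = -34.5.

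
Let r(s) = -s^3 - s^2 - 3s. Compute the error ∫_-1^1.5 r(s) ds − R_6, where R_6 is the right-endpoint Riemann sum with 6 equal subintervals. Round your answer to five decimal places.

Exact integral: ∫_-1^1.5 r(s) ds ≈ -4.3489583.
R_6 ≈ -7.2099248.
Error ≈ -4.3489583 − (-7.2099248) ≈ 2.86097.

2.86097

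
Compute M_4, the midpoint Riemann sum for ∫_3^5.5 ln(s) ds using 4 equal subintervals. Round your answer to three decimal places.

3.583

Δs = (5.5 − 3)/4 = 0.625.
Midpoints: 3.3125, 3.9375, 4.5625, 5.1875.
f(3.3125) ≈ 1.198, f(3.9375) ≈ 1.371, f(4.5625) ≈ 1.518, f(5.1875) ≈ 1.646.
Sum = Δs · [f(3.3125) + f(3.9375) + f(4.5625) + f(5.1875)].
Sum ≈ 3.583.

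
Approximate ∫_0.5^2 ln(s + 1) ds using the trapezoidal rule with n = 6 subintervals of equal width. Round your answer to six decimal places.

Δs = (2 − 0.5)/6 = 0.25.
f(0.5) ≈ 0.405465, f(0.75) ≈ 0.559616, f(1) ≈ 0.693147, f(1.25) ≈ 0.810930, f(1.5) ≈ 0.916291, f(1.75) ≈ 1.011601, f(2) ≈ 1.098612.
T_6 = (Δs/2)·[f(s_0) + 2f(s_1) + ... + 2f(s_{5}) + f(s_6)].
Sum ≈ 1.185906.

1.185906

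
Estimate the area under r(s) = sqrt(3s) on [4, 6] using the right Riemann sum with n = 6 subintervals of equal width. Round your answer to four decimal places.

7.8620

Δs = (6 − 4)/6 = 1/3.
Right endpoints: 13/3, 14/3, 5, 16/3, 17/3, 6.
r(13/3) ≈ 3.6056, r(14/3) ≈ 3.7417, r(5) ≈ 3.8730, r(16/3) ≈ 4.0000, r(17/3) ≈ 4.1231, r(6) ≈ 4.2426.
Sum = Δs · [r(13/3) + r(14/3) + r(5) + ...].
Sum ≈ 7.8620.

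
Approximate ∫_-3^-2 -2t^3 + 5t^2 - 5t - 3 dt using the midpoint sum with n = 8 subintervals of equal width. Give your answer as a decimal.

73.640625

Δt = (-2 − (-3))/8 = 0.125.
Midpoints: -2.9375, -2.8125, -2.6875, -2.5625, -2.4375, -2.3125, -2.1875, -2.0625.
f(-2.9375) = 216119/2048, f(-2.8125) = 194781/2048, f(-2.6875) = 174843/2048, f(-2.5625) = 156257/2048, f(-2.4375) = 138975/2048, f(-2.3125) = 122949/2048, f(-2.1875) = 108131/2048, f(-2.0625) = 94473/2048.
Sum = Δt · [f(-2.9375) + f(-2.8125) + f(-2.6875) + ...].
Sum = 73.640625.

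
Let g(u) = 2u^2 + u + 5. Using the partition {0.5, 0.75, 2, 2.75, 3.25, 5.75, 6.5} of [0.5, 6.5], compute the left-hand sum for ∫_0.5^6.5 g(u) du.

Subinterval widths: 0.25, 1.25, 0.75, 0.5, 2.5, 0.75.
Left endpoints: 0.5, 0.75, 2, 2.75, 3.25, 5.75.
g(0.5) = 6, g(0.75) = 6.875, g(2) = 15, g(2.75) = 22.875, g(3.25) = 29.375, g(5.75) = 76.875.
Sum = Σ Δu_i · g(u_i).
Sum = 163.875.

163.875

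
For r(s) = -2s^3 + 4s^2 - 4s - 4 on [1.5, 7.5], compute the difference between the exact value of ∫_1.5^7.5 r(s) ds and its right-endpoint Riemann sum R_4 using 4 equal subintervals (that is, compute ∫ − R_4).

Exact integral: ∫_1.5^7.5 r(s) ds = -1153.5.
R_4 = -1689.
Error = -1153.5 − (-1689) = 535.5.

535.5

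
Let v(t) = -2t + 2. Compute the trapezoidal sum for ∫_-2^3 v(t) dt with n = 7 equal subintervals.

5

Δt = (3 − (-2))/7 = 5/7.
v(-2) = 6, v(-9/7) = 32/7, v(-4/7) = 22/7, v(1/7) = 12/7, v(6/7) = 2/7, v(11/7) = -8/7, v(16/7) = -18/7, v(3) = -4.
T_7 = (Δt/2)·[v(t_0) + 2v(t_1) + ... + 2v(t_{6}) + v(t_7)].
Sum = 5.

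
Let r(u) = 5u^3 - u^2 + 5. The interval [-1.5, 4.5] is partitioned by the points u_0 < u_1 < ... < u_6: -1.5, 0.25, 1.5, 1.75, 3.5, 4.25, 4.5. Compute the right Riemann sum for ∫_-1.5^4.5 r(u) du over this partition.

Subinterval widths: 1.75, 1.25, 0.25, 1.75, 0.75, 0.25.
Right endpoints: 0.25, 1.5, 1.75, 3.5, 4.25, 4.5.
r(0.25) = 5.015625, r(1.5) = 19.625, r(1.75) = 28.734375, r(3.5) = 207.125, r(4.25) = 370.765625, r(4.5) = 440.375.
Sum = Σ Δu_i · r(u_i).
Sum = 791.12890625.

791.12890625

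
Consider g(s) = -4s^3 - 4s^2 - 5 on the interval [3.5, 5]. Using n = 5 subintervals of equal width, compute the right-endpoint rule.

-650.1

Δs = (5 − 3.5)/5 = 0.3.
Right endpoints: 3.8, 4.1, 4.4, 4.7, 5.
g(3.8) = -282.248, g(4.1) = -347.924, g(4.4) = -423.176, g(4.7) = -508.652, g(5) = -605.
Sum = Δs · [g(3.8) + g(4.1) + g(4.4) + g(4.7) + g(5)].
Sum = -650.1.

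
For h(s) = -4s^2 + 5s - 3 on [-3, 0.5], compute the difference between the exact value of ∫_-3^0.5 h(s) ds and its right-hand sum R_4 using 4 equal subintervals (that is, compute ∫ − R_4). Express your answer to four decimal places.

Exact integral: ∫_-3^0.5 h(s) ds ≈ -68.541667.
R_4 = -47.359375.
Error ≈ -68.541667 − (-47.359375) ≈ -21.1823.

-21.1823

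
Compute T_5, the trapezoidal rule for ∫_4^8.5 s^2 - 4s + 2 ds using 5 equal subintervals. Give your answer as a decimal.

Δs = (8.5 − 4)/5 = 0.9.
f(4) = 2, f(4.9) = 6.41, f(5.8) = 12.44, f(6.7) = 20.09, f(7.6) = 29.36, f(8.5) = 40.25.
T_5 = (Δs/2)·[f(s_0) + 2f(s_1) + ... + 2f(s_{4}) + f(s_5)].
Sum = 80.4825.

80.4825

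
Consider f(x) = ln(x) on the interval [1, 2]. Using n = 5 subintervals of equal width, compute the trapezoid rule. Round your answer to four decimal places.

Δx = (2 − 1)/5 = 0.2.
f(1) ≈ 0.0000, f(1.2) ≈ 0.1823, f(1.4) ≈ 0.3365, f(1.6) ≈ 0.4700, f(1.8) ≈ 0.5878, f(2) ≈ 0.6931.
T_5 = (Δx/2)·[f(x_0) + 2f(x_1) + ... + 2f(x_{4}) + f(x_5)].
Sum ≈ 0.3846.

0.3846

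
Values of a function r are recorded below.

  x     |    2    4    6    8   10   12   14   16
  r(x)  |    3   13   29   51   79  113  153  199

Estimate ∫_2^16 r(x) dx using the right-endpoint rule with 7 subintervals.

1274

Δx = 2.
Sum = 2·[13 + 29 + 51 + 79 + 113 + 153 + 199] = 1274.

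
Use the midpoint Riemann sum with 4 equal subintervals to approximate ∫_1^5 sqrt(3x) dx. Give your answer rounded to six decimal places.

11.774538

Δx = (5 − 1)/4 = 1.
Midpoints: 1.5, 2.5, 3.5, 4.5.
f(1.5) ≈ 2.121320, f(2.5) ≈ 2.738613, f(3.5) ≈ 3.240370, f(4.5) ≈ 3.674235.
Sum = Δx · [f(1.5) + f(2.5) + f(3.5) + f(4.5)].
Sum ≈ 11.774538.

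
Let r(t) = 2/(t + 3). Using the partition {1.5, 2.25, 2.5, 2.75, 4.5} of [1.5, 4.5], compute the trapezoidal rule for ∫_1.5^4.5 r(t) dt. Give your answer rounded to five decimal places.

1.02921

Subinterval widths: 0.75, 0.25, 0.25, 1.75.
r(1.5) = 4/9, r(2.25) = 8/21, r(2.5) = 4/11, r(2.75) = 8/23, r(4.5) = 4/15.
On each subinterval the trapezoid contributes (Δt_i/2)·[r(t_{i-1}) + r(t_i)].
Sum ≈ 1.02921.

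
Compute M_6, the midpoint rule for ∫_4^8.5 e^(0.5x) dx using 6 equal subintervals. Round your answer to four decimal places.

Δx = (8.5 − 4)/6 = 0.75.
Midpoints: 4.375, 5.125, 5.875, 6.625, 7.375, 8.125.
f(4.375) ≈ 8.9129, f(5.125) ≈ 12.9682, f(5.875) ≈ 18.8686, f(6.625) ≈ 27.4537, f(7.375) ≈ 39.9449, f(8.125) ≈ 58.1194.
Sum = Δx · [f(4.375) + f(5.125) + f(5.875) + ...].
Sum ≈ 124.7008.

124.7008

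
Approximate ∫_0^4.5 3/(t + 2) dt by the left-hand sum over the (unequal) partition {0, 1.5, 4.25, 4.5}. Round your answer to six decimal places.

Subinterval widths: 1.5, 2.75, 0.25.
Left endpoints: 0, 1.5, 4.25.
f(0) = 1.5, f(1.5) = 6/7, f(4.25) = 0.48.
Sum = Σ Δt_i · f(t_i).
Sum ≈ 4.727143.

4.727143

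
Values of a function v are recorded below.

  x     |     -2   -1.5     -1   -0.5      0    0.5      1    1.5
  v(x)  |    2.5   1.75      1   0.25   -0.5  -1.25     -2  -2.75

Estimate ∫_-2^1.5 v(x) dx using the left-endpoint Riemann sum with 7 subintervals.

0.875

Δx = 0.5.
Sum = 0.5·[2.5 + 1.75 + 1 + 0.25 + (-0.5) + (-1.25) + (-2)] = 0.875.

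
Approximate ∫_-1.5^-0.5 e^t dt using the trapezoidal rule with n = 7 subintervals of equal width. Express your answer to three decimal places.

0.384

Δt = (-0.5 − (-1.5))/7 = 1/7.
f(-1.5) ≈ 0.223, f(-19/14) ≈ 0.257, f(-17/14) ≈ 0.297, f(-15/14) ≈ 0.343, f(-13/14) ≈ 0.395, f(-11/14) ≈ 0.456, f(-9/14) ≈ 0.526, f(-0.5) ≈ 0.607.
T_7 = (Δt/2)·[f(t_0) + 2f(t_1) + ... + 2f(t_{6}) + f(t_7)].
Sum ≈ 0.384.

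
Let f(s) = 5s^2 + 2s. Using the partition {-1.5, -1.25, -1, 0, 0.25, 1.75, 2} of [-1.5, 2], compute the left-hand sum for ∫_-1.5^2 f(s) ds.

12.3125

Subinterval widths: 0.25, 0.25, 1, 0.25, 1.5, 0.25.
Left endpoints: -1.5, -1.25, -1, 0, 0.25, 1.75.
f(-1.5) = 8.25, f(-1.25) = 5.3125, f(-1) = 3, f(0) = 0, f(0.25) = 0.8125, f(1.75) = 18.8125.
Sum = Σ Δs_i · f(s_i).
Sum = 12.3125.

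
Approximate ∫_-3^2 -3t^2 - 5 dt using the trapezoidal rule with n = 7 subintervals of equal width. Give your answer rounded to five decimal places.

Δt = (2 − (-3))/7 = 5/7.
f(-3) = -32, f(-16/7) = -1013/49, f(-11/7) = -608/49, f(-6/7) = -353/49, f(-1/7) = -248/49, f(4/7) = -293/49, f(9/7) = -488/49, f(2) = -17.
T_7 = (Δt/2)·[f(t_0) + 2f(t_1) + ... + 2f(t_{6}) + f(t_7)].
Sum ≈ -61.27551.

-61.27551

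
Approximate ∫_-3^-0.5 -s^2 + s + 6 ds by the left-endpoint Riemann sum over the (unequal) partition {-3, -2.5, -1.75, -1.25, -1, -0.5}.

-1.671875

Subinterval widths: 0.5, 0.75, 0.5, 0.25, 0.5.
Left endpoints: -3, -2.5, -1.75, -1.25, -1.
f(-3) = -6, f(-2.5) = -2.75, f(-1.75) = 1.1875, f(-1.25) = 3.1875, f(-1) = 4.
Sum = Σ Δs_i · f(s_i).
Sum = -1.671875.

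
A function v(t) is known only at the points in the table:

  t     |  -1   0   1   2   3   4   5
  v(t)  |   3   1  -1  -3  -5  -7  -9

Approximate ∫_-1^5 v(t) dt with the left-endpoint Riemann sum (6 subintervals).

-12

Δt = 1.
Sum = 1·[3 + 1 + (-1) + (-3) + (-5) + (-7)] = -12.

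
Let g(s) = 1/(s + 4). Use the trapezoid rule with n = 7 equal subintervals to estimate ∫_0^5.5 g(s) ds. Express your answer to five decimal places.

Δs = (5.5 − 0)/7 = 11/14.
g(0) = 0.25, g(11/14) = 14/67, g(11/7) = 7/39, g(33/14) = 14/89, g(22/7) = 0.14, g(55/14) = 14/111, g(33/7) = 7/61, g(5.5) = 2/19.
T_7 = (Δs/2)·[g(s_0) + 2g(s_1) + ... + 2g(s_{6}) + g(s_7)].
Sum ≈ 0.86763.

0.86763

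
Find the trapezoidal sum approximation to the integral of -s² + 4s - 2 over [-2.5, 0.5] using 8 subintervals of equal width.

-23.3203125

Δs = (0.5 − (-2.5))/8 = 0.375.
f(-2.5) = -18.25, f(-2.125) = -15.015625, f(-1.75) = -12.0625, f(-1.375) = -9.390625, f(-1) = -7, f(-0.625) = -4.890625, f(-0.25) = -3.0625, f(0.125) = -1.515625, f(0.5) = -0.25.
T_8 = (Δs/2)·[f(s_0) + 2f(s_1) + ... + 2f(s_{7}) + f(s_8)].
Sum = -23.3203125.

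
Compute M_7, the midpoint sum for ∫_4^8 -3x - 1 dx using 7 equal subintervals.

Δx = (8 − 4)/7 = 4/7.
Midpoints: 30/7, 34/7, 38/7, 6, 46/7, 50/7, 54/7.
f(30/7) = -97/7, f(34/7) = -109/7, f(38/7) = -121/7, f(6) = -19, f(46/7) = -145/7, f(50/7) = -157/7, f(54/7) = -169/7.
Sum = Δx · [f(30/7) + f(34/7) + f(38/7) + ...].
Sum = -76.

-76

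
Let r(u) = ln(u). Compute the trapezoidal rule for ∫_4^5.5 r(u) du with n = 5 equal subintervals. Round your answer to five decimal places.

Δu = (5.5 − 4)/5 = 0.3.
r(4) ≈ 1.38629, r(4.3) ≈ 1.45862, r(4.6) ≈ 1.52606, r(4.9) ≈ 1.58924, r(5.2) ≈ 1.64866, r(5.5) ≈ 1.70475.
T_5 = (Δu/2)·[r(u_0) + 2r(u_1) + ... + 2r(u_{4}) + r(u_5)].
Sum ≈ 2.33043.

2.33043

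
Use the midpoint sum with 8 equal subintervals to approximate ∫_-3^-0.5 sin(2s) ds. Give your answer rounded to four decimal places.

0.2134

Δs = (-0.5 − (-3))/8 = 0.3125.
Midpoints: -2.84375, -2.53125, -2.21875, -1.90625, -1.59375, -1.28125, -0.96875, -0.65625.
f(-2.84375) ≈ 0.5611, f(-2.53125) ≈ 0.9393, f(-2.21875) ≈ 0.9625, f(-1.90625) ≈ 0.6217, f(-1.59375) ≈ 0.0459, f(-1.28125) ≈ -0.5473, f(-0.96875) ≈ -0.9335, f(-0.65625) ≈ -0.9668.
Sum = Δs · [f(-2.84375) + f(-2.53125) + f(-2.21875) + ...].
Sum ≈ 0.2134.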